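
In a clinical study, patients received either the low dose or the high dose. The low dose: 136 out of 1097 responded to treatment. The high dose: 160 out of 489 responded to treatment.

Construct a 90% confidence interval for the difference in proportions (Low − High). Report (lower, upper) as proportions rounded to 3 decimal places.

p̂₁ = 136/1097 = 0.1240 and p̂₂ = 160/489 = 0.3272.
SE₁ = √(p̂₁(1−p̂₁)/n₁) = √(0.1240·0.8760/1097) = 0.00995; SE₂ = √(0.3272·0.6728/489) = 0.02122.
Independent samples: SE of the difference = √(SE₁² + SE₂²) = √(0.0000990025 + 0.0004502884) = 0.02344.
z* for 90% confidence is 1.645, so the margin of error is 1.645 × 0.02344 = 0.03856.
Point estimate p̂₁ − p̂₂ = 0.1240 − 0.3272 = -0.2032.
-0.2032 ± 0.03856 → (-0.242, -0.165).

(-0.242, -0.165)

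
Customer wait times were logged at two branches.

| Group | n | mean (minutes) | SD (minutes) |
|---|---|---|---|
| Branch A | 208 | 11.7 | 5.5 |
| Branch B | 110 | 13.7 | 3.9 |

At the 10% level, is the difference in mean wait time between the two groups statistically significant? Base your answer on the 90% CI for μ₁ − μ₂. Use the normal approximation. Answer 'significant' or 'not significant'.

Per-group SEs: s₁/√n₁ = 5.5/√208 = 0.3814, s₂/√n₂ = 3.9/√110 = 0.3719.
Unpooled SE of the difference: √(0.14546596 + 0.13830961) = 0.5327.
Margin of error = z* · SE = 1.645 × 0.5327 = 0.8763.
x̄₁ − x̄₂ = 11.7 − 13.7 = -2.0000.
CI: -2.0000 ± 0.8763 = (-2.8763, -1.1237).
The interval (-2.8763, -1.1237) does not contain 0, so the difference is significant.

significant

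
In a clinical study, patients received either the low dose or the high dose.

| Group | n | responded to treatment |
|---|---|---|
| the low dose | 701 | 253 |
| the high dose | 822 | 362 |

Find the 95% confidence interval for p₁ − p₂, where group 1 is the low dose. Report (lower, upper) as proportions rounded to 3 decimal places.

First, p̂₁ = 253/701 = 0.3609; p̂₂ = 362/822 = 0.4404.
The two standard errors are √(0.3609×0.6391/701) = 0.01814 and √(0.4404×0.5596/822) = 0.01732.
Because the samples are independent, SE_diff = √(0.01814² + 0.01732²) = 0.02508.
Using z* = 1.960 for 95%, ME = 1.960 × 0.02508 = 0.04916.
p̂₁ − p̂₂ = -0.0795; interval -0.0795 ± 0.04916 gives (-0.129, -0.030).

(-0.129, -0.030)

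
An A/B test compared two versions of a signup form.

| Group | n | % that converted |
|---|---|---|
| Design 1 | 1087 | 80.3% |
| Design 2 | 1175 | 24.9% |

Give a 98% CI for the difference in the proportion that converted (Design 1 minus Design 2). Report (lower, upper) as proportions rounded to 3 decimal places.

(0.513, 0.595)

Each SE is √(p̂(1−p̂)/n): √(0.8030·0.1970/1087) = 0.01206 and √(0.2490·0.7510/1175) = 0.01262.
SE(p̂₁ − p̂₂) = √(SE₁² + SE₂²) = √(0.0001454436 + 0.0001592644) = 0.01746, since the two samples are independent.
At 98% confidence z* = 2.326; margin = 2.326 × 0.01746 = 0.04061.
The difference is 0.8030 − 0.2490 = 0.5540, so the interval is 0.5540 ± 0.04061 = (0.513, 0.595).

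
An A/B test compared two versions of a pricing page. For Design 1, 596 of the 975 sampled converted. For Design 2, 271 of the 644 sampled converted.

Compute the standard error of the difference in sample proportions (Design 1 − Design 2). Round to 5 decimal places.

Sample proportions: 596/975 = 0.6113, 271/644 = 0.4208.
Each SE is √(p̂(1−p̂)/n): √(0.6113·0.3887/975) = 0.01561 and √(0.4208·0.5792/644) = 0.01945.
SE(p̂₁ − p̂₂) = √(SE₁² + SE₂²) = √(0.0002436721 + 0.0003783025) = 0.02494, since the two samples are independent.

0.02494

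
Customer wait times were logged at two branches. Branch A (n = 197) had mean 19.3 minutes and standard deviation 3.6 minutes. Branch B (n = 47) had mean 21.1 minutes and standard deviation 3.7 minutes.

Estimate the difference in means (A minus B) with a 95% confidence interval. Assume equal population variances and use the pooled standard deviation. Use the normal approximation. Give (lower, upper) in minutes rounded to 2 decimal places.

(-2.95, -0.65)

Pooled variance s_p² = [196·3.6² + 46·3.7²] / (197+47−2) = 13.0988, so s_p = 3.6192.
SE_diff = s_p·√(1/n₁ + 1/n₂) = 3.6192·√(1/197 + 1/47) = 0.5875.
z* = 1.960; margin = 1.960 × 0.5875 = 1.1515.
Difference = 19.3 − 21.1 = -1.8000.
-1.8000 ± 1.1515 → (-2.95, -0.65).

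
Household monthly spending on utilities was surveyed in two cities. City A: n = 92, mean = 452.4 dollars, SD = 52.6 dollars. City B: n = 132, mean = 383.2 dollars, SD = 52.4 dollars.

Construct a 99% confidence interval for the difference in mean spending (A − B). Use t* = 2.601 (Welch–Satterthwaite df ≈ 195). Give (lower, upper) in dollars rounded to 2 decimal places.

Standard errors of each mean: 52.6/√92 = 5.4839 and 52.4/√132 = 4.5608.
SE(x̄₁ − x̄₂) = √(5.4839² + 4.5608²) = 7.1326 for independent samples with unequal variances.
With t* = 2.601, the margin is 2.601 × 7.1326 = 18.5519.
x̄₁ − x̄₂ = 452.4 − 383.2 = 69.2000; the interval is 69.2000 ± 18.5519 = (50.65, 87.75).

(50.65, 87.75)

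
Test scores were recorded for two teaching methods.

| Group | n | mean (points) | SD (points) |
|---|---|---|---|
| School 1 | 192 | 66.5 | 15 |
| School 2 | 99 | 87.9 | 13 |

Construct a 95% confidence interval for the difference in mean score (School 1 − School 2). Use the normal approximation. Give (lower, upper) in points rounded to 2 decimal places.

Per-group SEs: s₁/√n₁ = 15/√192 = 1.0825, s₂/√n₂ = 13/√99 = 1.3065.
Unpooled SE of the difference: √(1.17180625 + 1.70694225) = 1.6967.
Margin of error = z* · SE = 1.960 × 1.6967 = 3.3255.
x̄₁ − x̄₂ = 66.5 − 87.9 = -21.4000.
CI: -21.4000 ± 3.3255 = (-24.73, -18.07).

(-24.73, -18.07)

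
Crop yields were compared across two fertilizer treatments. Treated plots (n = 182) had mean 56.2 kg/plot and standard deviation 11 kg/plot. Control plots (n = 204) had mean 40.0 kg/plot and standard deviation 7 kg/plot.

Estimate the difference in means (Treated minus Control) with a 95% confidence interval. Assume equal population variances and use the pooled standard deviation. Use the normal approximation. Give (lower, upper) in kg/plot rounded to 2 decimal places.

Pooled variance s_p² = [181·11² + 203·7²] / (182+204−2) = 82.9375, so s_p = 9.1070.
SE_diff = s_p·√(1/n₁ + 1/n₂) = 9.1070·√(1/182 + 1/204) = 0.9286.
z* = 1.960; margin = 1.960 × 0.9286 = 1.8201.
Difference = 56.2 − 40.0 = 16.2000.
16.2000 ± 1.8201 → (14.38, 18.02).

(14.38, 18.02)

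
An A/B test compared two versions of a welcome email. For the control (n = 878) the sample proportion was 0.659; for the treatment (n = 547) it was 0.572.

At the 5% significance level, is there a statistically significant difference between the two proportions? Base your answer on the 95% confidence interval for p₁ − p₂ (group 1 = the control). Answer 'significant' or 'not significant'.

SE₁ = √(p̂₁(1−p̂₁)/n₁) = √(0.6590·0.3410/878) = 0.01600; SE₂ = √(0.5720·0.4280/547) = 0.02116.
Independent samples: SE of the difference = √(SE₁² + SE₂²) = √(0.000256 + 0.0004477456) = 0.02653.
z* for 95% confidence is 1.960, so the margin of error is 1.960 × 0.02653 = 0.05200.
Point estimate p̂₁ − p̂₂ = 0.6590 − 0.5720 = 0.0870.
0.0870 ± 0.05200 → (0.03500, 0.13900).
The interval (0.03500, 0.13900) does not contain 0, so the difference is significant.

significant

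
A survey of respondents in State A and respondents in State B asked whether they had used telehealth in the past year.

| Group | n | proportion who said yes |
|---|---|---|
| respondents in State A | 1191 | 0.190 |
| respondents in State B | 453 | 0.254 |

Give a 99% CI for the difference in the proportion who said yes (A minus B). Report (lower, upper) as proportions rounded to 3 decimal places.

(-0.124, -0.004)

The two standard errors are √(0.1900×0.8100/1191) = 0.01137 and √(0.2540×0.7460/453) = 0.02045.
Because the samples are independent, SE_diff = √(0.01137² + 0.02045²) = 0.02340.
Using z* = 2.576 for 99%, ME = 2.576 × 0.02340 = 0.06028.
p̂₁ − p̂₂ = -0.0640; interval -0.0640 ± 0.06028 gives (-0.124, -0.004).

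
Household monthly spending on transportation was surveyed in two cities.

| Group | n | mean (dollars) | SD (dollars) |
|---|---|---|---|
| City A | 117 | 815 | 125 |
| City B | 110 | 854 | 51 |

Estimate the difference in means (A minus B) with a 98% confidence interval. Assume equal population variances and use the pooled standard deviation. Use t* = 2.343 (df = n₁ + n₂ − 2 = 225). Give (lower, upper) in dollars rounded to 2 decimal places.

s_p = √[((n₁−1)s₁² + (n₂−1)s₂²)/(n₁+n₂−2)] = √[(116·125² + 109·51²)/225] = 96.5173.
SE = 96.5173·√(1/117 + 1/110) = 12.8183.
With t* = 2.343, margin = 2.343 × 12.8183 = 30.0333.
x̄₁ − x̄₂ = 815 − 854 = -39.0000; interval -39.0000 ± 30.0333 = (-69.03, -8.97).

(-69.03, -8.97)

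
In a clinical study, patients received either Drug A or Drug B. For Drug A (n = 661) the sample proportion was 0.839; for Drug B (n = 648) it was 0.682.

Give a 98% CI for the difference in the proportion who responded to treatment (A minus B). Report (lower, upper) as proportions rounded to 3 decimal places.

(0.103, 0.211)

The two standard errors are √(0.8390×0.1610/661) = 0.01430 and √(0.6820×0.3180/648) = 0.01829.
Because the samples are independent, SE_diff = √(0.01430² + 0.01829²) = 0.02322.
Using z* = 2.326 for 98%, ME = 2.326 × 0.02322 = 0.05401.
p̂₁ − p̂₂ = 0.1570; interval 0.1570 ± 0.05401 gives (0.103, 0.211).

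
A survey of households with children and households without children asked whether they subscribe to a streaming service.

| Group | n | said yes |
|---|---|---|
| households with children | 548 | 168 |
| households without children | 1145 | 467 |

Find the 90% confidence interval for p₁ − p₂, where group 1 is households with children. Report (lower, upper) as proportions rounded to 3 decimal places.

(-0.142, -0.061)

p̂₁ = 168/548 = 0.3066 and p̂₂ = 467/1145 = 0.4079.
SE₁ = √(p̂₁(1−p̂₁)/n₁) = √(0.3066·0.6934/548) = 0.01970; SE₂ = √(0.4079·0.5921/1145) = 0.01452.
Independent samples: SE of the difference = √(SE₁² + SE₂²) = √(0.00038809 + 0.0002108304) = 0.02447.
z* for 90% confidence is 1.645, so the margin of error is 1.645 × 0.02447 = 0.04025.
Point estimate p̂₁ − p̂₂ = 0.3066 − 0.4079 = -0.1013.
-0.1013 ± 0.04025 → (-0.142, -0.061).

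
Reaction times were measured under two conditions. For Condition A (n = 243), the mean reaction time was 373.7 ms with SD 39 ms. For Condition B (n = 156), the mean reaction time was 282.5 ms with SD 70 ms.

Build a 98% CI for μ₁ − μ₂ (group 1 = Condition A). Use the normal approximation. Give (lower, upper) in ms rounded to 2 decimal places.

(76.92, 105.48)

Per-group SEs: s₁/√n₁ = 39/√243 = 2.5019, s₂/√n₂ = 70/√156 = 5.6045.
Unpooled SE of the difference: √(6.25950361 + 31.41042025) = 6.1376.
Margin of error = z* · SE = 2.326 × 6.1376 = 14.2761.
x̄₁ − x̄₂ = 373.7 − 282.5 = 91.2000.
CI: 91.2000 ± 14.2761 = (76.92, 105.48).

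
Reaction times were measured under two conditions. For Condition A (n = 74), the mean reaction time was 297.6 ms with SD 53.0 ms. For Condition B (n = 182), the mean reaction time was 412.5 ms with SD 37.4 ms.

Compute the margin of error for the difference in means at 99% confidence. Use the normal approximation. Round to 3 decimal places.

Standard errors of each mean: 53.0/√74 = 6.1611 and 37.4/√182 = 2.7723.
SE(x̄₁ − x̄₂) = √(6.1611² + 2.7723²) = 6.7561 for independent samples with unequal variances.
With z* = 2.576, the margin is 2.576 × 6.7561 = 17.4037.

17.404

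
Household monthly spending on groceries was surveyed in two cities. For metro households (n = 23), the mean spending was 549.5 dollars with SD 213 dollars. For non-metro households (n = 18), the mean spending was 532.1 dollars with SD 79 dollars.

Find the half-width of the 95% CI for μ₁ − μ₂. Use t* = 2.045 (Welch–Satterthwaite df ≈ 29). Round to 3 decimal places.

98.485

Standard errors of each mean: 213/√23 = 44.4136 and 79/√18 = 18.6205.
SE(x̄₁ − x̄₂) = √(44.4136² + 18.6205²) = 48.1590 for independent samples with unequal variances.
With t* = 2.045, the margin is 2.045 × 48.1590 = 98.4852.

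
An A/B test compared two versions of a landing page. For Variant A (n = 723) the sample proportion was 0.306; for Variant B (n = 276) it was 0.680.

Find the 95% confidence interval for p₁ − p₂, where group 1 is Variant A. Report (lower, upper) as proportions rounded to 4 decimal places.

(-0.4385, -0.3095)

The two standard errors are √(0.3060×0.6940/723) = 0.01714 and √(0.6800×0.3200/276) = 0.02808.
Because the samples are independent, SE_diff = √(0.01714² + 0.02808²) = 0.03290.
Using z* = 1.960 for 95%, ME = 1.960 × 0.03290 = 0.06448.
p̂₁ − p̂₂ = -0.3740; interval -0.3740 ± 0.06448 gives (-0.4385, -0.3095).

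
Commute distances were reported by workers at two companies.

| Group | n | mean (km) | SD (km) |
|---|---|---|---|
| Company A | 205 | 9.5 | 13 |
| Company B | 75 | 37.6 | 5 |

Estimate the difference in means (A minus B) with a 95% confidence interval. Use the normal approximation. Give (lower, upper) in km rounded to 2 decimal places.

(-30.21, -25.99)

SE₁ = s₁/√n₁ = 13/√205 = 0.9080; SE₂ = 5/√75 = 0.5774.
Independent samples, unequal variances: SE_diff = √(SE₁² + SE₂²) = √(0.824464 + 0.33339076) = 1.0760.
z* = 1.960, so margin of error = 1.960 × 1.0760 = 2.1090.
Difference in means = 9.5 − 37.6 = -28.1000.
-28.1000 ± 2.1090 → (-30.21, -25.99).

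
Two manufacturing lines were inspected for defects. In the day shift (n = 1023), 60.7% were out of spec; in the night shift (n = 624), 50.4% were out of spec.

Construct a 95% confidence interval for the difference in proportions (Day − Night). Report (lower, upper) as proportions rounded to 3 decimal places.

Each SE is √(p̂(1−p̂)/n): √(0.6070·0.3930/1023) = 0.01527 and √(0.5040·0.4960/624) = 0.02002.
SE(p̂₁ − p̂₂) = √(SE₁² + SE₂²) = √(0.0002331729 + 0.0004008004) = 0.02518, since the two samples are independent.
At 95% confidence z* = 1.960; margin = 1.960 × 0.02518 = 0.04935.
The difference is 0.6070 − 0.5040 = 0.1030, so the interval is 0.1030 ± 0.04935 = (0.054, 0.152).

(0.054, 0.152)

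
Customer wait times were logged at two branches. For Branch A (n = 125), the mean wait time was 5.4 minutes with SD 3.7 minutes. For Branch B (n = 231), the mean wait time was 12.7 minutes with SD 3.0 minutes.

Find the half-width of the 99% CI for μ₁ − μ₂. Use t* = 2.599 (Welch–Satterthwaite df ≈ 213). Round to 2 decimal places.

Standard errors of each mean: 3.7/√125 = 0.3309 and 3.0/√231 = 0.1974.
SE(x̄₁ − x̄₂) = √(0.3309² + 0.1974²) = 0.3853 for independent samples with unequal variances.
With t* = 2.599, the margin is 2.599 × 0.3853 = 1.0014.

1.00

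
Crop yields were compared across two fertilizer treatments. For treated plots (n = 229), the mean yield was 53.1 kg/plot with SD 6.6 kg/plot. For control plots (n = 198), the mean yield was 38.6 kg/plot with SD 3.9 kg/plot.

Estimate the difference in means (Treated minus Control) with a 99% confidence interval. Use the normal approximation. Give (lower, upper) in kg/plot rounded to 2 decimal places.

Per-group SEs: s₁/√n₁ = 6.6/√229 = 0.4361, s₂/√n₂ = 3.9/√198 = 0.2772.
Unpooled SE of the difference: √(0.19018321 + 0.07683984) = 0.5167.
Margin of error = z* · SE = 2.576 × 0.5167 = 1.3310.
x̄₁ − x̄₂ = 53.1 − 38.6 = 14.5000.
CI: 14.5000 ± 1.3310 = (13.17, 15.83).

(13.17, 15.83)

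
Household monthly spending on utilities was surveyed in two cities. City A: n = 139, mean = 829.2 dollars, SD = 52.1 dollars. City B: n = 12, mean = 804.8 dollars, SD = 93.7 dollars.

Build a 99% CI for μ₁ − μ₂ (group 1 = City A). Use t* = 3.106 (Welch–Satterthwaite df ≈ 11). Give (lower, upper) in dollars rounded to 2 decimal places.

Per-group SEs: s₁/√n₁ = 52.1/√139 = 4.4191, s₂/√n₂ = 93.7/√12 = 27.0489.
Unpooled SE of the difference: √(19.52844481 + 731.64299121) = 27.4075.
Margin of error = t* · SE = 3.106 × 27.4075 = 85.1277.
x̄₁ − x̄₂ = 829.2 − 804.8 = 24.4000.
CI: 24.4000 ± 85.1277 = (-60.73, 109.53).

(-60.73, 109.53)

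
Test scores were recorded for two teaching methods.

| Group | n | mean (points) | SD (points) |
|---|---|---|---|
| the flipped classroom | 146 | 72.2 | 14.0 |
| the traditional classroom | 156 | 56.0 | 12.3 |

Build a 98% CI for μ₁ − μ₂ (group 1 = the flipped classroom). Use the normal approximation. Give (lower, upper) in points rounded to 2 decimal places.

Standard errors of each mean: 14.0/√146 = 1.1586 and 12.3/√156 = 0.9848.
SE(x̄₁ − x̄₂) = √(1.1586² + 0.9848²) = 1.5206 for independent samples with unequal variances.
With z* = 2.326, the margin is 2.326 × 1.5206 = 3.5369.
x̄₁ − x̄₂ = 72.2 − 56.0 = 16.2000; the interval is 16.2000 ± 3.5369 = (12.66, 19.74).

(12.66, 19.74)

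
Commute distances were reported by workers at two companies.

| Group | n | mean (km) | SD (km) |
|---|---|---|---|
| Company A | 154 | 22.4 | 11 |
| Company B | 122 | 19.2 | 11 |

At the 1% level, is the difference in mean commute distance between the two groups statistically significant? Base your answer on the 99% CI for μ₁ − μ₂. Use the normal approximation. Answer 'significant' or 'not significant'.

Standard errors of each mean: 11/√154 = 0.8864 and 11/√122 = 0.9959.
SE(x̄₁ − x̄₂) = √(0.8864² + 0.9959²) = 1.3332 for independent samples with unequal variances.
With z* = 2.576, the margin is 2.576 × 1.3332 = 3.4343.
x̄₁ − x̄₂ = 22.4 − 19.2 = 3.2000; the interval is 3.2000 ± 3.4343 = (-0.2343, 6.6343).
The interval (-0.2343, 6.6343) contains 0, so the difference is not significant.

not significant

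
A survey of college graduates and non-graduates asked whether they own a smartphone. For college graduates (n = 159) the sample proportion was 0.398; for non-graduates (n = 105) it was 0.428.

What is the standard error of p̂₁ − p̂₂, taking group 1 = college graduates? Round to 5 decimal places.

0.06196

Each SE is √(p̂(1−p̂)/n): √(0.3980·0.6020/159) = 0.03882 and √(0.4280·0.5720/105) = 0.04829.
SE(p̂₁ − p̂₂) = √(SE₁² + SE₂²) = √(0.0015069924 + 0.0023319241) = 0.06196, since the two samples are independent.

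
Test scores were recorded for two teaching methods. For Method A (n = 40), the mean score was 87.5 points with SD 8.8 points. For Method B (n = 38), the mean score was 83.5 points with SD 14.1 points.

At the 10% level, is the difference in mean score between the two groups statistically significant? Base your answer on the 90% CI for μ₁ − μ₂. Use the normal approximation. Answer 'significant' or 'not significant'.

not significant

Per-group SEs: s₁/√n₁ = 8.8/√40 = 1.3914, s₂/√n₂ = 14.1/√38 = 2.2873.
Unpooled SE of the difference: √(1.93599396 + 5.23174129) = 2.6773.
Margin of error = z* · SE = 1.645 × 2.6773 = 4.4042.
x̄₁ − x̄₂ = 87.5 − 83.5 = 4.0000.
CI: 4.0000 ± 4.4042 = (-0.4042, 8.4042).
The interval (-0.4042, 8.4042) contains 0, so the difference is not significant.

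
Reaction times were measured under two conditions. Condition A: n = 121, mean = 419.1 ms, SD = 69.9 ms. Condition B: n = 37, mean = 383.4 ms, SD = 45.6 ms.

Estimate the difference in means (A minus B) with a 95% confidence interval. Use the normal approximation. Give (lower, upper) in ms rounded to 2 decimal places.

Per-group SEs: s₁/√n₁ = 69.9/√121 = 6.3545, s₂/√n₂ = 45.6/√37 = 7.4966.
Unpooled SE of the difference: √(40.37967025 + 56.19901156) = 9.8274.
Margin of error = z* · SE = 1.960 × 9.8274 = 19.2617.
x̄₁ − x̄₂ = 419.1 − 383.4 = 35.7000.
CI: 35.7000 ± 19.2617 = (16.44, 54.96).

(16.44, 54.96)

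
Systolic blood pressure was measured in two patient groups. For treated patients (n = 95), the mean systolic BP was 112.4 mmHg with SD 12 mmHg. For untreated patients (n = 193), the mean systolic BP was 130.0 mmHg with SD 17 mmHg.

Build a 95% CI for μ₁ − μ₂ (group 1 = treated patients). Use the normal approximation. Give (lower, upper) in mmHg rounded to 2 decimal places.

(-21.00, -14.20)

SE₁ = s₁/√n₁ = 12/√95 = 1.2312; SE₂ = 17/√193 = 1.2237.
Independent samples, unequal variances: SE_diff = √(SE₁² + SE₂²) = √(1.51585344 + 1.49744169) = 1.7359.
z* = 1.960, so margin of error = 1.960 × 1.7359 = 3.4024.
Difference in means = 112.4 − 130.0 = -17.6000.
-17.6000 ± 3.4024 → (-21.00, -14.20).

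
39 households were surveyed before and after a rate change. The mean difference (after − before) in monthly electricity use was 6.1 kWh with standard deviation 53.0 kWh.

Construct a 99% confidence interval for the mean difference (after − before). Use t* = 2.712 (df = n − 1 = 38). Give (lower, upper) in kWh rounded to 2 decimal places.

(-16.92, 29.12)

Paired design: SE = s_d/√n = 53.0/√39 = 8.4868.
t* = 2.712; margin of error = 2.712 × 8.4868 = 23.0162.
6.1 ± 23.0162 → (-16.92, 29.12).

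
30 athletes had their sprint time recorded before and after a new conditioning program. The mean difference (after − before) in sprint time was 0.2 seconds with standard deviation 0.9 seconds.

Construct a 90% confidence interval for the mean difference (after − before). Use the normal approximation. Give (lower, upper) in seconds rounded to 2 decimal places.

Paired design: SE = s_d/√n = 0.9/√30 = 0.1643.
z* = 1.645; margin of error = 1.645 × 0.1643 = 0.2703.
0.2 ± 0.2703 → (-0.07, 0.47).

(-0.07, 0.47)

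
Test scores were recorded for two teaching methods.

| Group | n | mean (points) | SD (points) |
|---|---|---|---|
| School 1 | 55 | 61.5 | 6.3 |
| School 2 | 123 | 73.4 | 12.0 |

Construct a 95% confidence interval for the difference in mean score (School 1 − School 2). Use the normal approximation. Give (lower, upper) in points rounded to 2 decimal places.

(-14.60, -9.20)

Per-group SEs: s₁/√n₁ = 6.3/√55 = 0.8495, s₂/√n₂ = 12.0/√123 = 1.0820.
Unpooled SE of the difference: √(0.72165025 + 1.170724) = 1.3756.
Margin of error = z* · SE = 1.960 × 1.3756 = 2.6962.
x̄₁ − x̄₂ = 61.5 − 73.4 = -11.9000.
CI: -11.9000 ± 2.6962 = (-14.60, -9.20).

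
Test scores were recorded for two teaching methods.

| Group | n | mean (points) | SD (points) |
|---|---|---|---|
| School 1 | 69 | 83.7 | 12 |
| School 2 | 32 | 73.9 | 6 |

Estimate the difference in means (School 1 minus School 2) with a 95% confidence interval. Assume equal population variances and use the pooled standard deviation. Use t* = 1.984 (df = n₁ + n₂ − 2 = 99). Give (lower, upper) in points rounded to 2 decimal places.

(5.35, 14.25)

s_p = √[((n₁−1)s₁² + (n₂−1)s₂²)/(n₁+n₂−2)] = √[(68·12² + 31·6²)/99] = 10.4968.
SE = 10.4968·√(1/69 + 1/32) = 2.2450.
With t* = 1.984, margin = 1.984 × 2.2450 = 4.4541.
x̄₁ − x̄₂ = 83.7 − 73.9 = 9.8000; interval 9.8000 ± 4.4541 = (5.35, 14.25).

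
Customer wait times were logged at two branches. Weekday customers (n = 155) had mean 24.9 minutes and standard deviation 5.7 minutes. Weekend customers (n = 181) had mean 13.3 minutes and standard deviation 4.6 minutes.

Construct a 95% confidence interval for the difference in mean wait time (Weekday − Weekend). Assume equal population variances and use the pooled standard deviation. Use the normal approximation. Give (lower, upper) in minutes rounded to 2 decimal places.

Pooled variance s_p² = [154·5.7² + 180·4.6²] / (155+181−2) = 26.3840, so s_p = 5.1365.
SE_diff = s_p·√(1/n₁ + 1/n₂) = 5.1365·√(1/155 + 1/181) = 0.5621.
z* = 1.960; margin = 1.960 × 0.5621 = 1.1017.
Difference = 24.9 − 13.3 = 11.6000.
11.6000 ± 1.1017 → (10.50, 12.70).

(10.50, 12.70)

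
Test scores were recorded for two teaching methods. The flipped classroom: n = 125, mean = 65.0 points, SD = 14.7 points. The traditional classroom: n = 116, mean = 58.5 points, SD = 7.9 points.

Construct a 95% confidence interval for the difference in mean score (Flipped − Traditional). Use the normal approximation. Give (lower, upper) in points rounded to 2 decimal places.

(3.55, 9.45)

Per-group SEs: s₁/√n₁ = 14.7/√125 = 1.3148, s₂/√n₂ = 7.9/√116 = 0.7335.
Unpooled SE of the difference: √(1.72869904 + 0.53802225) = 1.5056.
Margin of error = z* · SE = 1.960 × 1.5056 = 2.9510.
x̄₁ − x̄₂ = 65.0 − 58.5 = 6.5000.
CI: 6.5000 ± 2.9510 = (3.55, 9.45).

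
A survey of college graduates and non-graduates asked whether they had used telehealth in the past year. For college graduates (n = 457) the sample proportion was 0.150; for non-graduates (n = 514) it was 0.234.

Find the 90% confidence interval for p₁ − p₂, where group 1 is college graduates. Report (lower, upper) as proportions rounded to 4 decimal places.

(-0.1252, -0.0428)

SE₁ = √(p̂₁(1−p̂₁)/n₁) = √(0.1500·0.8500/457) = 0.01670; SE₂ = √(0.2340·0.7660/514) = 0.01867.
Independent samples: SE of the difference = √(SE₁² + SE₂²) = √(0.00027889 + 0.0003485689) = 0.02505.
z* for 90% confidence is 1.645, so the margin of error is 1.645 × 0.02505 = 0.04121.
Point estimate p̂₁ − p̂₂ = 0.1500 − 0.2340 = -0.0840.
-0.0840 ± 0.04121 → (-0.1252, -0.0428).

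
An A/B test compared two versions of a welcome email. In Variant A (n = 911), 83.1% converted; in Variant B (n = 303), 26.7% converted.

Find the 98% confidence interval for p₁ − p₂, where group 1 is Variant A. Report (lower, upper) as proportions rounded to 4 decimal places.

The two standard errors are √(0.8310×0.1690/911) = 0.01242 and √(0.2670×0.7330/303) = 0.02541.
Because the samples are independent, SE_diff = √(0.01242² + 0.02541²) = 0.02828.
Using z* = 2.326 for 98%, ME = 2.326 × 0.02828 = 0.06578.
p̂₁ − p̂₂ = 0.5640; interval 0.5640 ± 0.06578 gives (0.4982, 0.6298).

(0.4982, 0.6298)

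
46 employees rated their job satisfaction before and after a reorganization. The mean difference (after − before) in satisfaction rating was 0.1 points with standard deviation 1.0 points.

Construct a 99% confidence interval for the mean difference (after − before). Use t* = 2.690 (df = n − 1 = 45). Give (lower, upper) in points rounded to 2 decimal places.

(-0.30, 0.50)

This is a matched-pairs design, so SE = s_d/√n = 1.0/√46 = 0.1474.
Margin = 2.690 × 0.1474 = 0.3965; the interval is 0.1 ± 0.3965 = (-0.30, 0.50).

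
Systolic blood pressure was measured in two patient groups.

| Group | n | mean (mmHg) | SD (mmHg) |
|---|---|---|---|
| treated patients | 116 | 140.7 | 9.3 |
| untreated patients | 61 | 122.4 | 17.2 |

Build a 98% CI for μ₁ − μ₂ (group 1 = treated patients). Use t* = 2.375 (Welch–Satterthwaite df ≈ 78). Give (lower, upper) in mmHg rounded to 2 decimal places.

(12.68, 23.92)

Standard errors of each mean: 9.3/√116 = 0.8635 and 17.2/√61 = 2.2022.
SE(x̄₁ − x̄₂) = √(0.8635² + 2.2022²) = 2.3654 for independent samples with unequal variances.
With t* = 2.375, the margin is 2.375 × 2.3654 = 5.6178.
x̄₁ − x̄₂ = 140.7 − 122.4 = 18.3000; the interval is 18.3000 ± 5.6178 = (12.68, 23.92).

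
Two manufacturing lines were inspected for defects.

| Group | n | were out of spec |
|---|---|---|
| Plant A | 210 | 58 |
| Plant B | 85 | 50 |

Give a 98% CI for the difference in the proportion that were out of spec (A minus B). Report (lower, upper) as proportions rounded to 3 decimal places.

p̂₁ = 58/210 = 0.2762 and p̂₂ = 50/85 = 0.5882.
SE₁ = √(p̂₁(1−p̂₁)/n₁) = √(0.2762·0.7238/210) = 0.03085; SE₂ = √(0.5882·0.4118/85) = 0.05338.
Independent samples: SE of the difference = √(SE₁² + SE₂²) = √(0.0009517225 + 0.0028494244) = 0.06165.
z* for 98% confidence is 2.326, so the margin of error is 2.326 × 0.06165 = 0.14340.
Point estimate p̂₁ − p̂₂ = 0.2762 − 0.5882 = -0.3120.
-0.3120 ± 0.14340 → (-0.455, -0.169).

(-0.455, -0.169)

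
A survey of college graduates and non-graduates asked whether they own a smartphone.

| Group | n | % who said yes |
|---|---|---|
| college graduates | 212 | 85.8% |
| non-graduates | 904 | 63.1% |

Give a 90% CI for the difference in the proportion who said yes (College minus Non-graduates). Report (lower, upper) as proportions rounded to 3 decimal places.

(0.180, 0.274)

Each SE is √(p̂(1−p̂)/n): √(0.8580·0.1420/212) = 0.02397 and √(0.6310·0.3690/904) = 0.01605.
SE(p̂₁ − p̂₂) = √(SE₁² + SE₂²) = √(0.0005745609 + 0.0002576025) = 0.02885, since the two samples are independent.
At 90% confidence z* = 1.645; margin = 1.645 × 0.02885 = 0.04746.
The difference is 0.8580 − 0.6310 = 0.2270, so the interval is 0.2270 ± 0.04746 = (0.180, 0.274).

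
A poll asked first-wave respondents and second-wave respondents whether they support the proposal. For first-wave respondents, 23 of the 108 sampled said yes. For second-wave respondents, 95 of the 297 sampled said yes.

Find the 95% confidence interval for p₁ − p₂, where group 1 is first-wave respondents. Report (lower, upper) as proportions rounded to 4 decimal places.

(-0.2006, -0.0132)

p̂₁ = 23/108 = 0.2130 and p̂₂ = 95/297 = 0.3199.
SE₁ = √(p̂₁(1−p̂₁)/n₁) = √(0.2130·0.7870/108) = 0.03940; SE₂ = √(0.3199·0.6801/297) = 0.02707.
Independent samples: SE of the difference = √(SE₁² + SE₂²) = √(0.00155236 + 0.0007327849) = 0.04780.
z* for 95% confidence is 1.960, so the margin of error is 1.960 × 0.04780 = 0.09369.
Point estimate p̂₁ − p̂₂ = 0.2130 − 0.3199 = -0.1069.
-0.1069 ± 0.09369 → (-0.2006, -0.0132).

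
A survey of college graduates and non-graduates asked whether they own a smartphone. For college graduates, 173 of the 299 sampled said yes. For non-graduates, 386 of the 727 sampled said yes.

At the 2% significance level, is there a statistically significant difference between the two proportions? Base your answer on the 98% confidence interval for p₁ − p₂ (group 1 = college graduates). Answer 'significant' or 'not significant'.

p̂₁ = 173/299 = 0.5786 and p̂₂ = 386/727 = 0.5309.
SE₁ = √(p̂₁(1−p̂₁)/n₁) = √(0.5786·0.4214/299) = 0.02856; SE₂ = √(0.5309·0.4691/727) = 0.01851.
Independent samples: SE of the difference = √(SE₁² + SE₂²) = √(0.0008156736 + 0.0003426201) = 0.03403.
z* for 98% confidence is 2.326, so the margin of error is 2.326 × 0.03403 = 0.07915.
Point estimate p̂₁ − p̂₂ = 0.5786 − 0.5309 = 0.0477.
0.0477 ± 0.07915 → (-0.03145, 0.12685).
The interval (-0.03145, 0.12685) contains 0, so the difference is not significant.

not significant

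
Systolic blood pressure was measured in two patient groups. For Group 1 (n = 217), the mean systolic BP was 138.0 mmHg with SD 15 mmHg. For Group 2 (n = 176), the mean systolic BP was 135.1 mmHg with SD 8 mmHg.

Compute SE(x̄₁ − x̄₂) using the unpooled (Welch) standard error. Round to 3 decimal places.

Per-group SEs: s₁/√n₁ = 15/√217 = 1.0183, s₂/√n₂ = 8/√176 = 0.6030.
Unpooled SE of the difference: √(1.03693489 + 0.363609) = 1.1834.

1.183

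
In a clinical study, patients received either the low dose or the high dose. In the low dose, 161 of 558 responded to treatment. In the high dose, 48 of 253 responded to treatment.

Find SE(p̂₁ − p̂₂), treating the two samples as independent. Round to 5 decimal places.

0.03123

p̂₁ = 161/558 = 0.2885 and p̂₂ = 48/253 = 0.1897.
SE₁ = √(p̂₁(1−p̂₁)/n₁) = √(0.2885·0.7115/558) = 0.01918; SE₂ = √(0.1897·0.8103/253) = 0.02465.
Independent samples: SE of the difference = √(SE₁² + SE₂²) = √(0.0003678724 + 0.0006076225) = 0.03123.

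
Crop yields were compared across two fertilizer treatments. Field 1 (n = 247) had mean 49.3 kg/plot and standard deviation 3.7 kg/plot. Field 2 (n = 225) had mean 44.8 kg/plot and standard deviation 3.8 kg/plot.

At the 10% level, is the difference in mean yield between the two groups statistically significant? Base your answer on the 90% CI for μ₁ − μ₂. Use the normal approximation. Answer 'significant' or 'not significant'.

significant

Per-group SEs: s₁/√n₁ = 3.7/√247 = 0.2354, s₂/√n₂ = 3.8/√225 = 0.2533.
Unpooled SE of the difference: √(0.05541316 + 0.06416089) = 0.3458.
Margin of error = z* · SE = 1.645 × 0.3458 = 0.5688.
x̄₁ − x̄₂ = 49.3 − 44.8 = 4.5000.
CI: 4.5000 ± 0.5688 = (3.9312, 5.0688).
The interval (3.9312, 5.0688) does not contain 0, so the difference is significant.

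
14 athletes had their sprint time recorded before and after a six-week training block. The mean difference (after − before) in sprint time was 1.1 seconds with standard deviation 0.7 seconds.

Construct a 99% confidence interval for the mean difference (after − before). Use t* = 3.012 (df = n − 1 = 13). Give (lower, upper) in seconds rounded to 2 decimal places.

(0.54, 1.66)

This is a matched-pairs design, so SE = s_d/√n = 0.7/√14 = 0.1871.
Margin = 3.012 × 0.1871 = 0.5635; the interval is 1.1 ± 0.5635 = (0.54, 1.66).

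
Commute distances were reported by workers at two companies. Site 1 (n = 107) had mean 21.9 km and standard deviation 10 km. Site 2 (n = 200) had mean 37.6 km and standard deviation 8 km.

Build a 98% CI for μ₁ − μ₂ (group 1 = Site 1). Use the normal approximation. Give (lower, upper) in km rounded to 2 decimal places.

SE₁ = s₁/√n₁ = 10/√107 = 0.9667; SE₂ = 8/√200 = 0.5657.
Independent samples, unequal variances: SE_diff = √(SE₁² + SE₂²) = √(0.93450889 + 0.32001649) = 1.1201.
z* = 2.326, so margin of error = 2.326 × 1.1201 = 2.6054.
Difference in means = 21.9 − 37.6 = -15.7000.
-15.7000 ± 2.6054 → (-18.31, -13.09).

(-18.31, -13.09)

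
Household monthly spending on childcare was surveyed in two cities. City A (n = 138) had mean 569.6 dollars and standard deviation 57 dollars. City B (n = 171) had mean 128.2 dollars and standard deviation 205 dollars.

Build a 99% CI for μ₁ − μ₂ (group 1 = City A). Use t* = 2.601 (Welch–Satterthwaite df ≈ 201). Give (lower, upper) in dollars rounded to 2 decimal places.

Standard errors of each mean: 57/√138 = 4.8522 and 205/√171 = 15.6767.
SE(x̄₁ − x̄₂) = √(4.8522² + 15.6767²) = 16.4104 for independent samples with unequal variances.
With t* = 2.601, the margin is 2.601 × 16.4104 = 42.6835.
x̄₁ − x̄₂ = 569.6 − 128.2 = 441.4000; the interval is 441.4000 ± 42.6835 = (398.72, 484.08).

(398.72, 484.08)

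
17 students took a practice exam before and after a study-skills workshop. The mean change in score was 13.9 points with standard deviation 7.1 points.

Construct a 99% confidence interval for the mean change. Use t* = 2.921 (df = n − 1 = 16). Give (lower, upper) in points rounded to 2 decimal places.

Paired design: SE = s_d/√n = 7.1/√17 = 1.7220.
t* = 2.921; margin of error = 2.921 × 1.7220 = 5.0300.
13.9 ± 5.0300 → (8.87, 18.93).

(8.87, 18.93)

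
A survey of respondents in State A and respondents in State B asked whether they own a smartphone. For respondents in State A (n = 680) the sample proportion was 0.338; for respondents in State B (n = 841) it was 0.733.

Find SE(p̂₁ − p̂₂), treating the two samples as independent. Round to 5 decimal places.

0.02370

SE₁ = √(p̂₁(1−p̂₁)/n₁) = √(0.3380·0.6620/680) = 0.01814; SE₂ = √(0.7330·0.2670/841) = 0.01525.
Independent samples: SE of the difference = √(SE₁² + SE₂²) = √(0.0003290596 + 0.0002325625) = 0.02370.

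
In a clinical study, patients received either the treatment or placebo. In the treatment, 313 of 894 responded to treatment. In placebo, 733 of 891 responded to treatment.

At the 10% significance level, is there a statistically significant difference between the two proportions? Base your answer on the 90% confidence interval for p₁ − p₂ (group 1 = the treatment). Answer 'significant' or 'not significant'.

significant

Sample proportions: 313/894 = 0.3501, 733/891 = 0.8227.
Each SE is √(p̂(1−p̂)/n): √(0.3501·0.6499/894) = 0.01595 and √(0.8227·0.1773/891) = 0.01279.
SE(p̂₁ − p̂₂) = √(SE₁² + SE₂²) = √(0.0002544025 + 0.0001635841) = 0.02044, since the two samples are independent.
At 90% confidence z* = 1.645; margin = 1.645 × 0.02044 = 0.03362.
The difference is 0.3501 − 0.8227 = -0.4726, so the interval is -0.4726 ± 0.03362 = (-0.50622, -0.43898).
The interval (-0.50622, -0.43898) does not contain 0, so the difference is significant.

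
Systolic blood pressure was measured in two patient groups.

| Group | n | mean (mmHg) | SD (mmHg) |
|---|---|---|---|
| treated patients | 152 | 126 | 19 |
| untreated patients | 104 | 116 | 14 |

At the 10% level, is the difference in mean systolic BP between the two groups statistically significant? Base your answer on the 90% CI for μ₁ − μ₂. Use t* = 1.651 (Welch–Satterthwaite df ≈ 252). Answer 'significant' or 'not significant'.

significant

Standard errors of each mean: 19/√152 = 1.5411 and 14/√104 = 1.3728.
SE(x̄₁ − x̄₂) = √(1.5411² + 1.3728²) = 2.0639 for independent samples with unequal variances.
With t* = 1.651, the margin is 1.651 × 2.0639 = 3.4075.
x̄₁ − x̄₂ = 126 − 116 = 10.0000; the interval is 10.0000 ± 3.4075 = (6.5925, 13.4075).
The interval (6.5925, 13.4075) does not contain 0, so the difference is significant.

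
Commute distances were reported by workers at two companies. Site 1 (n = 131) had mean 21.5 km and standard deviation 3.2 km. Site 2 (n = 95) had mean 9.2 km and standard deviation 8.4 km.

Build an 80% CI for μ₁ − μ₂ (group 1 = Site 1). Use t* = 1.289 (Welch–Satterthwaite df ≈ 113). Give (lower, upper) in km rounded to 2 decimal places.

(11.13, 13.47)

Per-group SEs: s₁/√n₁ = 3.2/√131 = 0.2796, s₂/√n₂ = 8.4/√95 = 0.8618.
Unpooled SE of the difference: √(0.07817616 + 0.74269924) = 0.9060.
Margin of error = t* · SE = 1.289 × 0.9060 = 1.1678.
x̄₁ − x̄₂ = 21.5 − 9.2 = 12.3000.
CI: 12.3000 ± 1.1678 = (11.13, 13.47).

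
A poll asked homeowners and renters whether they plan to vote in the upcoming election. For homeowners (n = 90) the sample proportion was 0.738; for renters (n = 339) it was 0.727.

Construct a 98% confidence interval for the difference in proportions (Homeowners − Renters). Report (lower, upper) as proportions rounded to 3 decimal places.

(-0.111, 0.133)

Each SE is √(p̂(1−p̂)/n): √(0.7380·0.2620/90) = 0.04635 and √(0.7270·0.2730/339) = 0.02420.
SE(p̂₁ − p̂₂) = √(SE₁² + SE₂²) = √(0.0021483225 + 0.00058564) = 0.05229, since the two samples are independent.
At 98% confidence z* = 2.326; margin = 2.326 × 0.05229 = 0.12163.
The difference is 0.7380 − 0.7270 = 0.0110, so the interval is 0.0110 ± 0.12163 = (-0.111, 0.133).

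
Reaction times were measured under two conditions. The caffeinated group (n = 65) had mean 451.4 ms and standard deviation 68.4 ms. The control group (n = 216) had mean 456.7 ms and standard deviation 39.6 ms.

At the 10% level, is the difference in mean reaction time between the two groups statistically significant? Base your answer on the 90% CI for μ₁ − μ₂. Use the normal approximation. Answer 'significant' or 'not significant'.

not significant

Standard errors of each mean: 68.4/√65 = 8.4840 and 39.6/√216 = 2.6944.
SE(x̄₁ − x̄₂) = √(8.4840² + 2.6944²) = 8.9016 for independent samples with unequal variances.
With z* = 1.645, the margin is 1.645 × 8.9016 = 14.6431.
x̄₁ − x̄₂ = 451.4 − 456.7 = -5.3000; the interval is -5.3000 ± 14.6431 = (-19.9431, 9.3431).
The interval (-19.9431, 9.3431) contains 0, so the difference is not significant.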